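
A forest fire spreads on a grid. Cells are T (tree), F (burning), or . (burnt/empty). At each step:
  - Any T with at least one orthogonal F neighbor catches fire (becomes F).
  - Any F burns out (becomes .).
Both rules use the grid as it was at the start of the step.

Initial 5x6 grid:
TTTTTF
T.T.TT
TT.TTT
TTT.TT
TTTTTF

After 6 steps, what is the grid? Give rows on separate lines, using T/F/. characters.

Step 1: 4 trees catch fire, 2 burn out
  TTTTF.
  T.T.TF
  TT.TTT
  TTT.TF
  TTTTF.
Step 2: 5 trees catch fire, 4 burn out
  TTTF..
  T.T.F.
  TT.TTF
  TTT.F.
  TTTF..
Step 3: 3 trees catch fire, 5 burn out
  TTF...
  T.T...
  TT.TF.
  TTT...
  TTF...
Step 4: 5 trees catch fire, 3 burn out
  TF....
  T.F...
  TT.F..
  TTF...
  TF....
Step 5: 3 trees catch fire, 5 burn out
  F.....
  T.....
  TT....
  TF....
  F.....
Step 6: 3 trees catch fire, 3 burn out
  ......
  F.....
  TF....
  F.....
  ......

......
F.....
TF....
F.....
......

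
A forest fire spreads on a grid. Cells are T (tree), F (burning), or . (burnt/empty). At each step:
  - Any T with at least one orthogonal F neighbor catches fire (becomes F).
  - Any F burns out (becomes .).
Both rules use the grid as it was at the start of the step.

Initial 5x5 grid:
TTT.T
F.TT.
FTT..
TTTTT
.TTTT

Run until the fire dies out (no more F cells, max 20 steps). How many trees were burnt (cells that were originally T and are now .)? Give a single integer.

Answer: 16

Derivation:
Step 1: +3 fires, +2 burnt (F count now 3)
Step 2: +3 fires, +3 burnt (F count now 3)
Step 3: +4 fires, +3 burnt (F count now 4)
Step 4: +3 fires, +4 burnt (F count now 3)
Step 5: +2 fires, +3 burnt (F count now 2)
Step 6: +1 fires, +2 burnt (F count now 1)
Step 7: +0 fires, +1 burnt (F count now 0)
Fire out after step 7
Initially T: 17, now '.': 24
Total burnt (originally-T cells now '.'): 16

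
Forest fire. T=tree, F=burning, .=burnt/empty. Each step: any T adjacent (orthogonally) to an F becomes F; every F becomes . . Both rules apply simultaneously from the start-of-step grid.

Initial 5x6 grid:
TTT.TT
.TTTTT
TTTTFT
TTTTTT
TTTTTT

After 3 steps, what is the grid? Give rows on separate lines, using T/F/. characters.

Step 1: 4 trees catch fire, 1 burn out
  TTT.TT
  .TTTFT
  TTTF.F
  TTTTFT
  TTTTTT
Step 2: 7 trees catch fire, 4 burn out
  TTT.FT
  .TTF.F
  TTF...
  TTTF.F
  TTTTFT
Step 3: 6 trees catch fire, 7 burn out
  TTT..F
  .TF...
  TF....
  TTF...
  TTTF.F

TTT..F
.TF...
TF....
TTF...
TTTF.F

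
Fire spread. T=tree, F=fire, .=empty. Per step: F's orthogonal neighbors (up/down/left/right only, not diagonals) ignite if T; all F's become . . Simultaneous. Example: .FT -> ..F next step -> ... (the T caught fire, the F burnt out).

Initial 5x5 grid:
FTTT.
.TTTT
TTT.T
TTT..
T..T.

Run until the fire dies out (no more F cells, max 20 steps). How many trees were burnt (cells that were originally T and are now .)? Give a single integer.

Step 1: +1 fires, +1 burnt (F count now 1)
Step 2: +2 fires, +1 burnt (F count now 2)
Step 3: +3 fires, +2 burnt (F count now 3)
Step 4: +4 fires, +3 burnt (F count now 4)
Step 5: +3 fires, +4 burnt (F count now 3)
Step 6: +2 fires, +3 burnt (F count now 2)
Step 7: +0 fires, +2 burnt (F count now 0)
Fire out after step 7
Initially T: 16, now '.': 24
Total burnt (originally-T cells now '.'): 15

Answer: 15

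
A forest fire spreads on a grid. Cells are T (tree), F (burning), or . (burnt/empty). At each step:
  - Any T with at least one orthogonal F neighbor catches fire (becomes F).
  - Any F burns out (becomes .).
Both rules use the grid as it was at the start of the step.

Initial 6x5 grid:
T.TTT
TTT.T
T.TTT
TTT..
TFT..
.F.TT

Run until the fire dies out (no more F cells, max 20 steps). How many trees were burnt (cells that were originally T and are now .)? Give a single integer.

Answer: 17

Derivation:
Step 1: +3 fires, +2 burnt (F count now 3)
Step 2: +2 fires, +3 burnt (F count now 2)
Step 3: +2 fires, +2 burnt (F count now 2)
Step 4: +3 fires, +2 burnt (F count now 3)
Step 5: +4 fires, +3 burnt (F count now 4)
Step 6: +2 fires, +4 burnt (F count now 2)
Step 7: +1 fires, +2 burnt (F count now 1)
Step 8: +0 fires, +1 burnt (F count now 0)
Fire out after step 8
Initially T: 19, now '.': 28
Total burnt (originally-T cells now '.'): 17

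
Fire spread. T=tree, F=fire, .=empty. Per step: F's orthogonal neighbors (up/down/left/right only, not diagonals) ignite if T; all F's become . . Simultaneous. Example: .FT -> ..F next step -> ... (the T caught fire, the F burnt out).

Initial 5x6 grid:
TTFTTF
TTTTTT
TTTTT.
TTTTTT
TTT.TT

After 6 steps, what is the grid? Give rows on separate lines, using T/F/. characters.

Step 1: 5 trees catch fire, 2 burn out
  TF.FF.
  TTFTTF
  TTTTT.
  TTTTTT
  TTT.TT
Step 2: 5 trees catch fire, 5 burn out
  F.....
  TF.FF.
  TTFTT.
  TTTTTT
  TTT.TT
Step 3: 5 trees catch fire, 5 burn out
  ......
  F.....
  TF.FF.
  TTFTTT
  TTT.TT
Step 4: 5 trees catch fire, 5 burn out
  ......
  ......
  F.....
  TF.FFT
  TTF.TT
Step 5: 4 trees catch fire, 5 burn out
  ......
  ......
  ......
  F....F
  TF..FT
Step 6: 2 trees catch fire, 4 burn out
  ......
  ......
  ......
  ......
  F....F

......
......
......
......
F....F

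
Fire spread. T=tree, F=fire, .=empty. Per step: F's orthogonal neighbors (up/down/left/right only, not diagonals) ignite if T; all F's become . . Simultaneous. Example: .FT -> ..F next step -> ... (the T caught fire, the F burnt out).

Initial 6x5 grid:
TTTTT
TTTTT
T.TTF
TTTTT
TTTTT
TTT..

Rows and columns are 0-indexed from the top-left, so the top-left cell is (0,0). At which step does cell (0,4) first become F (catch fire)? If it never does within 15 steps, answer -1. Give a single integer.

Step 1: cell (0,4)='T' (+3 fires, +1 burnt)
Step 2: cell (0,4)='F' (+5 fires, +3 burnt)
  -> target ignites at step 2
Step 3: cell (0,4)='.' (+4 fires, +5 burnt)
Step 4: cell (0,4)='.' (+4 fires, +4 burnt)
Step 5: cell (0,4)='.' (+5 fires, +4 burnt)
Step 6: cell (0,4)='.' (+4 fires, +5 burnt)
Step 7: cell (0,4)='.' (+1 fires, +4 burnt)
Step 8: cell (0,4)='.' (+0 fires, +1 burnt)
  fire out at step 8

2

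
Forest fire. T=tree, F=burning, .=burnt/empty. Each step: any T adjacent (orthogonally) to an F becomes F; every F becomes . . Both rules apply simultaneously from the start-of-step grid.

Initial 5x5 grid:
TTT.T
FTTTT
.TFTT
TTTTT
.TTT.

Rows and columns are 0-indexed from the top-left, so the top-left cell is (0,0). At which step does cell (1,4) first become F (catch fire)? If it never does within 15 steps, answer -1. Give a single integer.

Step 1: cell (1,4)='T' (+6 fires, +2 burnt)
Step 2: cell (1,4)='T' (+7 fires, +6 burnt)
Step 3: cell (1,4)='F' (+5 fires, +7 burnt)
  -> target ignites at step 3
Step 4: cell (1,4)='.' (+1 fires, +5 burnt)
Step 5: cell (1,4)='.' (+0 fires, +1 burnt)
  fire out at step 5

3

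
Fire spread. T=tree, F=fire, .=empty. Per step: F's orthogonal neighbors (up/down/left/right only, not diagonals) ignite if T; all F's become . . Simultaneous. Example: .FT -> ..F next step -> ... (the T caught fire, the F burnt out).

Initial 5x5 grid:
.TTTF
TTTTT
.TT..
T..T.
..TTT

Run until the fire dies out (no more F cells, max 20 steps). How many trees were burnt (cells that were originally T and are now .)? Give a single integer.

Answer: 10

Derivation:
Step 1: +2 fires, +1 burnt (F count now 2)
Step 2: +2 fires, +2 burnt (F count now 2)
Step 3: +2 fires, +2 burnt (F count now 2)
Step 4: +2 fires, +2 burnt (F count now 2)
Step 5: +2 fires, +2 burnt (F count now 2)
Step 6: +0 fires, +2 burnt (F count now 0)
Fire out after step 6
Initially T: 15, now '.': 20
Total burnt (originally-T cells now '.'): 10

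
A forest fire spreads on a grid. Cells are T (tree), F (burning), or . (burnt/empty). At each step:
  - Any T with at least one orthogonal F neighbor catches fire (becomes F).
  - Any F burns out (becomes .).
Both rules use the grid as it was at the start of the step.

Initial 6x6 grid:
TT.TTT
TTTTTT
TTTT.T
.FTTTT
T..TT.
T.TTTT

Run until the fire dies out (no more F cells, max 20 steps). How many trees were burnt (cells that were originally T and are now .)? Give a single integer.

Answer: 26

Derivation:
Step 1: +2 fires, +1 burnt (F count now 2)
Step 2: +4 fires, +2 burnt (F count now 4)
Step 3: +6 fires, +4 burnt (F count now 6)
Step 4: +5 fires, +6 burnt (F count now 5)
Step 5: +5 fires, +5 burnt (F count now 5)
Step 6: +3 fires, +5 burnt (F count now 3)
Step 7: +1 fires, +3 burnt (F count now 1)
Step 8: +0 fires, +1 burnt (F count now 0)
Fire out after step 8
Initially T: 28, now '.': 34
Total burnt (originally-T cells now '.'): 26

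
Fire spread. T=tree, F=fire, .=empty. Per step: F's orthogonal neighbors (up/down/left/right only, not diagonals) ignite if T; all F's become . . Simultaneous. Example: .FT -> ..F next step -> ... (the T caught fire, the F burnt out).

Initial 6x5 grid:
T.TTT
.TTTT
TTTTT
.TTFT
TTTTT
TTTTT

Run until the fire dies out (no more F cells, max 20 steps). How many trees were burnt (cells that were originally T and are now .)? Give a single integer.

Step 1: +4 fires, +1 burnt (F count now 4)
Step 2: +7 fires, +4 burnt (F count now 7)
Step 3: +7 fires, +7 burnt (F count now 7)
Step 4: +6 fires, +7 burnt (F count now 6)
Step 5: +1 fires, +6 burnt (F count now 1)
Step 6: +0 fires, +1 burnt (F count now 0)
Fire out after step 6
Initially T: 26, now '.': 29
Total burnt (originally-T cells now '.'): 25

Answer: 25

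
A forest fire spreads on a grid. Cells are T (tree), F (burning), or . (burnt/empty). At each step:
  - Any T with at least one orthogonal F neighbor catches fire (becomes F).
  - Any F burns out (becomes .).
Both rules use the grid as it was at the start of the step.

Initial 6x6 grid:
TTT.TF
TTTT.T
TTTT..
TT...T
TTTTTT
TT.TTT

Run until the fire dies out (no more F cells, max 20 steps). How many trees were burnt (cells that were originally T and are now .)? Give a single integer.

Answer: 2

Derivation:
Step 1: +2 fires, +1 burnt (F count now 2)
Step 2: +0 fires, +2 burnt (F count now 0)
Fire out after step 2
Initially T: 27, now '.': 11
Total burnt (originally-T cells now '.'): 2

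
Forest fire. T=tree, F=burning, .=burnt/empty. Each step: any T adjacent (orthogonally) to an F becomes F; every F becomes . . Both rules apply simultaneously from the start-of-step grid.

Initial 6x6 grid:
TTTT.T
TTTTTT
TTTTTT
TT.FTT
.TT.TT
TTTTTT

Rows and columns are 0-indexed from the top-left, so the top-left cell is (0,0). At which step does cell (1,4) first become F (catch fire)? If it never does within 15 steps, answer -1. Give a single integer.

Step 1: cell (1,4)='T' (+2 fires, +1 burnt)
Step 2: cell (1,4)='T' (+5 fires, +2 burnt)
Step 3: cell (1,4)='F' (+7 fires, +5 burnt)
  -> target ignites at step 3
Step 4: cell (1,4)='.' (+7 fires, +7 burnt)
Step 5: cell (1,4)='.' (+6 fires, +7 burnt)
Step 6: cell (1,4)='.' (+3 fires, +6 burnt)
Step 7: cell (1,4)='.' (+1 fires, +3 burnt)
Step 8: cell (1,4)='.' (+0 fires, +1 burnt)
  fire out at step 8

3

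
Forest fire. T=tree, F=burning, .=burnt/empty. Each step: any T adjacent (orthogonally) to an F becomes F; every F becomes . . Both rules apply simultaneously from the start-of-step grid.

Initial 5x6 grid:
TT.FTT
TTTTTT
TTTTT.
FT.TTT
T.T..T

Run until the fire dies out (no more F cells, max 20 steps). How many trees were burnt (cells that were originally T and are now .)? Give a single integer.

Step 1: +5 fires, +2 burnt (F count now 5)
Step 2: +6 fires, +5 burnt (F count now 6)
Step 3: +6 fires, +6 burnt (F count now 6)
Step 4: +2 fires, +6 burnt (F count now 2)
Step 5: +1 fires, +2 burnt (F count now 1)
Step 6: +1 fires, +1 burnt (F count now 1)
Step 7: +0 fires, +1 burnt (F count now 0)
Fire out after step 7
Initially T: 22, now '.': 29
Total burnt (originally-T cells now '.'): 21

Answer: 21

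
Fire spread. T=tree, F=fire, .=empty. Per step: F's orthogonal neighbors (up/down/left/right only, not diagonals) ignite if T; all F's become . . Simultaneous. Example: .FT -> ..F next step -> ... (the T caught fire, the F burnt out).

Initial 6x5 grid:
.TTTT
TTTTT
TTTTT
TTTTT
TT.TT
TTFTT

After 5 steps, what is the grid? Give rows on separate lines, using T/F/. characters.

Step 1: 2 trees catch fire, 1 burn out
  .TTTT
  TTTTT
  TTTTT
  TTTTT
  TT.TT
  TF.FT
Step 2: 4 trees catch fire, 2 burn out
  .TTTT
  TTTTT
  TTTTT
  TTTTT
  TF.FT
  F...F
Step 3: 4 trees catch fire, 4 burn out
  .TTTT
  TTTTT
  TTTTT
  TFTFT
  F...F
  .....
Step 4: 5 trees catch fire, 4 burn out
  .TTTT
  TTTTT
  TFTFT
  F.F.F
  .....
  .....
Step 5: 5 trees catch fire, 5 burn out
  .TTTT
  TFTFT
  F.F.F
  .....
  .....
  .....

.TTTT
TFTFT
F.F.F
.....
.....
.....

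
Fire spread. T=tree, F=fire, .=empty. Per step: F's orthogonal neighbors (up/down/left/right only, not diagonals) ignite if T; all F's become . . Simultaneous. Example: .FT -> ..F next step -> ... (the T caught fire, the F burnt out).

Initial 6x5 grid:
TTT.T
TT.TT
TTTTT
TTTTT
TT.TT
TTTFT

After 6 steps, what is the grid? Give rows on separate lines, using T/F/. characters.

Step 1: 3 trees catch fire, 1 burn out
  TTT.T
  TT.TT
  TTTTT
  TTTTT
  TT.FT
  TTF.F
Step 2: 3 trees catch fire, 3 burn out
  TTT.T
  TT.TT
  TTTTT
  TTTFT
  TT..F
  TF...
Step 3: 5 trees catch fire, 3 burn out
  TTT.T
  TT.TT
  TTTFT
  TTF.F
  TF...
  F....
Step 4: 5 trees catch fire, 5 burn out
  TTT.T
  TT.FT
  TTF.F
  TF...
  F....
  .....
Step 5: 3 trees catch fire, 5 burn out
  TTT.T
  TT..F
  TF...
  F....
  .....
  .....
Step 6: 3 trees catch fire, 3 burn out
  TTT.F
  TF...
  F....
  .....
  .....
  .....

TTT.F
TF...
F....
.....
.....
.....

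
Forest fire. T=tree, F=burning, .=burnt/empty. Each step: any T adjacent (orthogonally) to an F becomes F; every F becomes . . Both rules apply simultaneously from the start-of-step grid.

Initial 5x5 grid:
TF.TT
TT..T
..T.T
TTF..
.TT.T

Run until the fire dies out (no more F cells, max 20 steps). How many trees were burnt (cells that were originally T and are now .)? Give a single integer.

Answer: 8

Derivation:
Step 1: +5 fires, +2 burnt (F count now 5)
Step 2: +3 fires, +5 burnt (F count now 3)
Step 3: +0 fires, +3 burnt (F count now 0)
Fire out after step 3
Initially T: 13, now '.': 20
Total burnt (originally-T cells now '.'): 8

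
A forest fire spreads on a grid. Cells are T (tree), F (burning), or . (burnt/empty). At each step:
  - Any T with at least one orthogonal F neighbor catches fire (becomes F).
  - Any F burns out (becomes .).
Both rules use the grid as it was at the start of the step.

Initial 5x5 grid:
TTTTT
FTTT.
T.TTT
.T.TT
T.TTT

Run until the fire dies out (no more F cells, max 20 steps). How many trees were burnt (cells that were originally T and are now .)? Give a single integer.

Answer: 17

Derivation:
Step 1: +3 fires, +1 burnt (F count now 3)
Step 2: +2 fires, +3 burnt (F count now 2)
Step 3: +3 fires, +2 burnt (F count now 3)
Step 4: +2 fires, +3 burnt (F count now 2)
Step 5: +3 fires, +2 burnt (F count now 3)
Step 6: +2 fires, +3 burnt (F count now 2)
Step 7: +2 fires, +2 burnt (F count now 2)
Step 8: +0 fires, +2 burnt (F count now 0)
Fire out after step 8
Initially T: 19, now '.': 23
Total burnt (originally-T cells now '.'): 17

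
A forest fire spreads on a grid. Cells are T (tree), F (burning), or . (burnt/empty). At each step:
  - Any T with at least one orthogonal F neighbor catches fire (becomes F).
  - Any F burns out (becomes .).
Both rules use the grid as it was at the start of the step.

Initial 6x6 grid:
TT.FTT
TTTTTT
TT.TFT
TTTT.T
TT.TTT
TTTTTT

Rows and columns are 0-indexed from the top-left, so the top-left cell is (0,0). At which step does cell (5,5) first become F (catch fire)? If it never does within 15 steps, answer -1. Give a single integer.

Step 1: cell (5,5)='T' (+5 fires, +2 burnt)
Step 2: cell (5,5)='T' (+5 fires, +5 burnt)
Step 3: cell (5,5)='T' (+4 fires, +5 burnt)
Step 4: cell (5,5)='F' (+7 fires, +4 burnt)
  -> target ignites at step 4
Step 5: cell (5,5)='.' (+6 fires, +7 burnt)
Step 6: cell (5,5)='.' (+2 fires, +6 burnt)
Step 7: cell (5,5)='.' (+1 fires, +2 burnt)
Step 8: cell (5,5)='.' (+0 fires, +1 burnt)
  fire out at step 8

4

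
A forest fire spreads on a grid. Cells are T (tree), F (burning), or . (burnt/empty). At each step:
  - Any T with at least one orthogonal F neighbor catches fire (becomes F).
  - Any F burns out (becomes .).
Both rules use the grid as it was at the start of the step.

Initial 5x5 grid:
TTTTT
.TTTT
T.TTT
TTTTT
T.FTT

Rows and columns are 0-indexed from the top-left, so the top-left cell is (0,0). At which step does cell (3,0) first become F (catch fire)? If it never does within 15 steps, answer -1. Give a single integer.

Step 1: cell (3,0)='T' (+2 fires, +1 burnt)
Step 2: cell (3,0)='T' (+4 fires, +2 burnt)
Step 3: cell (3,0)='F' (+4 fires, +4 burnt)
  -> target ignites at step 3
Step 4: cell (3,0)='.' (+6 fires, +4 burnt)
Step 5: cell (3,0)='.' (+3 fires, +6 burnt)
Step 6: cell (3,0)='.' (+2 fires, +3 burnt)
Step 7: cell (3,0)='.' (+0 fires, +2 burnt)
  fire out at step 7

3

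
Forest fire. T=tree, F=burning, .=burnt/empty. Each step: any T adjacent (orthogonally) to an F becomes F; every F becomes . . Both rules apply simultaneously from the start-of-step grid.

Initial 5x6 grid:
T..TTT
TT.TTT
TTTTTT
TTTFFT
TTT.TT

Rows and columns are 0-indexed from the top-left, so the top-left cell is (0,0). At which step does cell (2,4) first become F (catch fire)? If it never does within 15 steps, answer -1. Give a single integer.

Step 1: cell (2,4)='F' (+5 fires, +2 burnt)
  -> target ignites at step 1
Step 2: cell (2,4)='.' (+7 fires, +5 burnt)
Step 3: cell (2,4)='.' (+6 fires, +7 burnt)
Step 4: cell (2,4)='.' (+4 fires, +6 burnt)
Step 5: cell (2,4)='.' (+1 fires, +4 burnt)
Step 6: cell (2,4)='.' (+1 fires, +1 burnt)
Step 7: cell (2,4)='.' (+0 fires, +1 burnt)
  fire out at step 7

1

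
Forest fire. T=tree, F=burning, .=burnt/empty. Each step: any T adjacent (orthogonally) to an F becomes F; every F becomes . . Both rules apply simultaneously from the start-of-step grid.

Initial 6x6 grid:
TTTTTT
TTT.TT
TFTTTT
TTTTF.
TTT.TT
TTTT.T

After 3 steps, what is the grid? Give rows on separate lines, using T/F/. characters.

Step 1: 7 trees catch fire, 2 burn out
  TTTTTT
  TFT.TT
  F.FTFT
  TFTF..
  TTT.FT
  TTTT.T
Step 2: 10 trees catch fire, 7 burn out
  TFTTTT
  F.F.FT
  ...F.F
  F.F...
  TFT..F
  TTTT.T
Step 3: 8 trees catch fire, 10 burn out
  F.FTFT
  .....F
  ......
  ......
  F.F...
  TFTT.F

F.FTFT
.....F
......
......
F.F...
TFTT.F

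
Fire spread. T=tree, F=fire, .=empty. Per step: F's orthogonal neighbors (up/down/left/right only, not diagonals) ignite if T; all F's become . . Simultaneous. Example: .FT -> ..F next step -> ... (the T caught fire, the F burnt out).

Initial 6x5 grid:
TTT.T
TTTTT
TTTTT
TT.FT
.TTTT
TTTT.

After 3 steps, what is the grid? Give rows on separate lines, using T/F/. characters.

Step 1: 3 trees catch fire, 1 burn out
  TTT.T
  TTTTT
  TTTFT
  TT..F
  .TTFT
  TTTT.
Step 2: 6 trees catch fire, 3 burn out
  TTT.T
  TTTFT
  TTF.F
  TT...
  .TF.F
  TTTF.
Step 3: 5 trees catch fire, 6 burn out
  TTT.T
  TTF.F
  TF...
  TT...
  .F...
  TTF..

TTT.T
TTF.F
TF...
TT...
.F...
TTF..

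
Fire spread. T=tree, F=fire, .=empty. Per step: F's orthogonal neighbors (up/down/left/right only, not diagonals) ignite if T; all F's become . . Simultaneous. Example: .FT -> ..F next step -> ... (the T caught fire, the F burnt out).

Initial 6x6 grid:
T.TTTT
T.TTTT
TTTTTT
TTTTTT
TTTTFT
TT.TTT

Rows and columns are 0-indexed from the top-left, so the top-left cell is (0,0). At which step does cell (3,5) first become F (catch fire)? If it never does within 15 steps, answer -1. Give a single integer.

Step 1: cell (3,5)='T' (+4 fires, +1 burnt)
Step 2: cell (3,5)='F' (+6 fires, +4 burnt)
  -> target ignites at step 2
Step 3: cell (3,5)='.' (+5 fires, +6 burnt)
Step 4: cell (3,5)='.' (+7 fires, +5 burnt)
Step 5: cell (3,5)='.' (+6 fires, +7 burnt)
Step 6: cell (3,5)='.' (+2 fires, +6 burnt)
Step 7: cell (3,5)='.' (+1 fires, +2 burnt)
Step 8: cell (3,5)='.' (+1 fires, +1 burnt)
Step 9: cell (3,5)='.' (+0 fires, +1 burnt)
  fire out at step 9

2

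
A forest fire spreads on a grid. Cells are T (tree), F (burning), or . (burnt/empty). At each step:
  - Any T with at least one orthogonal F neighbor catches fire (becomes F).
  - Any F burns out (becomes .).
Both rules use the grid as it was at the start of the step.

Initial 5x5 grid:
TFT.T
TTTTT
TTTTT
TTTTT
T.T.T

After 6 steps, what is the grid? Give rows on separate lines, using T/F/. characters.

Step 1: 3 trees catch fire, 1 burn out
  F.F.T
  TFTTT
  TTTTT
  TTTTT
  T.T.T
Step 2: 3 trees catch fire, 3 burn out
  ....T
  F.FTT
  TFTTT
  TTTTT
  T.T.T
Step 3: 4 trees catch fire, 3 burn out
  ....T
  ...FT
  F.FTT
  TFTTT
  T.T.T
Step 4: 4 trees catch fire, 4 burn out
  ....T
  ....F
  ...FT
  F.FTT
  T.T.T
Step 5: 5 trees catch fire, 4 burn out
  ....F
  .....
  ....F
  ...FT
  F.F.T
Step 6: 1 trees catch fire, 5 burn out
  .....
  .....
  .....
  ....F
  ....T

.....
.....
.....
....F
....T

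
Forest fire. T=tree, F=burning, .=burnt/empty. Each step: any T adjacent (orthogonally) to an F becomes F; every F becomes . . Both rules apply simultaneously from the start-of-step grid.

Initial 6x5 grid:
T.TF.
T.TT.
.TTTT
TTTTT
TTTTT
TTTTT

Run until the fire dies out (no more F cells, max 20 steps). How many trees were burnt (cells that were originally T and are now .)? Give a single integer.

Step 1: +2 fires, +1 burnt (F count now 2)
Step 2: +2 fires, +2 burnt (F count now 2)
Step 3: +3 fires, +2 burnt (F count now 3)
Step 4: +4 fires, +3 burnt (F count now 4)
Step 5: +4 fires, +4 burnt (F count now 4)
Step 6: +4 fires, +4 burnt (F count now 4)
Step 7: +2 fires, +4 burnt (F count now 2)
Step 8: +1 fires, +2 burnt (F count now 1)
Step 9: +0 fires, +1 burnt (F count now 0)
Fire out after step 9
Initially T: 24, now '.': 28
Total burnt (originally-T cells now '.'): 22

Answer: 22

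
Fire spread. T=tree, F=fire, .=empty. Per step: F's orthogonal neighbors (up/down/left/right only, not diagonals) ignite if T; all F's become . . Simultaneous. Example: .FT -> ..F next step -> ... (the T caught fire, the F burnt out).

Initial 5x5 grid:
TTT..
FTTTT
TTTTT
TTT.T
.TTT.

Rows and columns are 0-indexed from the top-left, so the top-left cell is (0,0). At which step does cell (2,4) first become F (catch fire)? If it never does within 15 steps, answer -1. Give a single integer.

Step 1: cell (2,4)='T' (+3 fires, +1 burnt)
Step 2: cell (2,4)='T' (+4 fires, +3 burnt)
Step 3: cell (2,4)='T' (+4 fires, +4 burnt)
Step 4: cell (2,4)='T' (+4 fires, +4 burnt)
Step 5: cell (2,4)='F' (+2 fires, +4 burnt)
  -> target ignites at step 5
Step 6: cell (2,4)='.' (+2 fires, +2 burnt)
Step 7: cell (2,4)='.' (+0 fires, +2 burnt)
  fire out at step 7

5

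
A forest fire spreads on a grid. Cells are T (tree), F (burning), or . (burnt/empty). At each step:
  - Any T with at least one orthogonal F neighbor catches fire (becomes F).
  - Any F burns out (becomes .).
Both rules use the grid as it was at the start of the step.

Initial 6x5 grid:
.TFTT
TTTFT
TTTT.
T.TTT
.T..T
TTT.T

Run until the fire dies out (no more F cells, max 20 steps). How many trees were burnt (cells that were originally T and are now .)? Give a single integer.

Step 1: +5 fires, +2 burnt (F count now 5)
Step 2: +4 fires, +5 burnt (F count now 4)
Step 3: +4 fires, +4 burnt (F count now 4)
Step 4: +2 fires, +4 burnt (F count now 2)
Step 5: +2 fires, +2 burnt (F count now 2)
Step 6: +0 fires, +2 burnt (F count now 0)
Fire out after step 6
Initially T: 21, now '.': 26
Total burnt (originally-T cells now '.'): 17

Answer: 17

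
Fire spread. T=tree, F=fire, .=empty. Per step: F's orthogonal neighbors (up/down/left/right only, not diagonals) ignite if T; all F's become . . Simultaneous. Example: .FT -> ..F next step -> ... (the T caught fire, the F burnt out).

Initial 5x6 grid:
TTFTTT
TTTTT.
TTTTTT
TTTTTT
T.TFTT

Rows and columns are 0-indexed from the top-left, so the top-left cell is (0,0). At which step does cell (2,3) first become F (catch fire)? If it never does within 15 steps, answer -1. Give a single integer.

Step 1: cell (2,3)='T' (+6 fires, +2 burnt)
Step 2: cell (2,3)='F' (+9 fires, +6 burnt)
  -> target ignites at step 2
Step 3: cell (2,3)='.' (+7 fires, +9 burnt)
Step 4: cell (2,3)='.' (+3 fires, +7 burnt)
Step 5: cell (2,3)='.' (+1 fires, +3 burnt)
Step 6: cell (2,3)='.' (+0 fires, +1 burnt)
  fire out at step 6

2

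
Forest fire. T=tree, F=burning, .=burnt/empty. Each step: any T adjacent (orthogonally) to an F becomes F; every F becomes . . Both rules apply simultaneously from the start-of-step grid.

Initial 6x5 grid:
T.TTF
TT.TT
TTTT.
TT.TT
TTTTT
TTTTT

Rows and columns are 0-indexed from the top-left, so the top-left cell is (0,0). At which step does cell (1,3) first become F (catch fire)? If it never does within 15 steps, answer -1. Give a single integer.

Step 1: cell (1,3)='T' (+2 fires, +1 burnt)
Step 2: cell (1,3)='F' (+2 fires, +2 burnt)
  -> target ignites at step 2
Step 3: cell (1,3)='.' (+1 fires, +2 burnt)
Step 4: cell (1,3)='.' (+2 fires, +1 burnt)
Step 5: cell (1,3)='.' (+3 fires, +2 burnt)
Step 6: cell (1,3)='.' (+6 fires, +3 burnt)
Step 7: cell (1,3)='.' (+5 fires, +6 burnt)
Step 8: cell (1,3)='.' (+3 fires, +5 burnt)
Step 9: cell (1,3)='.' (+1 fires, +3 burnt)
Step 10: cell (1,3)='.' (+0 fires, +1 burnt)
  fire out at step 10

2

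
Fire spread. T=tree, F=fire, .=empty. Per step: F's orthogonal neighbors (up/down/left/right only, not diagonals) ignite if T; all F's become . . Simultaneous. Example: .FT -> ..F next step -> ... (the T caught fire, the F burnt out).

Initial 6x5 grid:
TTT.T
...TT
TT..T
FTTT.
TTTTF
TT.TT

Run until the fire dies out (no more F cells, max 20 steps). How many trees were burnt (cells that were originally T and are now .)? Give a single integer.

Answer: 13

Derivation:
Step 1: +5 fires, +2 burnt (F count now 5)
Step 2: +7 fires, +5 burnt (F count now 7)
Step 3: +1 fires, +7 burnt (F count now 1)
Step 4: +0 fires, +1 burnt (F count now 0)
Fire out after step 4
Initially T: 20, now '.': 23
Total burnt (originally-T cells now '.'): 13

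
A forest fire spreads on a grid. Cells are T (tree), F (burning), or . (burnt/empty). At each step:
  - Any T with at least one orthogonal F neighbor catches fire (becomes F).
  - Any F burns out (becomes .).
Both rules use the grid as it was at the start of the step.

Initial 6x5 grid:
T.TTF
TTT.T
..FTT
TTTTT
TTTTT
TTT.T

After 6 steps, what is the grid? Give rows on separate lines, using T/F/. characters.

Step 1: 5 trees catch fire, 2 burn out
  T.TF.
  TTF.F
  ...FT
  TTFTT
  TTTTT
  TTT.T
Step 2: 6 trees catch fire, 5 burn out
  T.F..
  TF...
  ....F
  TF.FT
  TTFTT
  TTT.T
Step 3: 6 trees catch fire, 6 burn out
  T....
  F....
  .....
  F...F
  TF.FT
  TTF.T
Step 4: 4 trees catch fire, 6 burn out
  F....
  .....
  .....
  .....
  F...F
  TF..T
Step 5: 2 trees catch fire, 4 burn out
  .....
  .....
  .....
  .....
  .....
  F...F
Step 6: 0 trees catch fire, 2 burn out
  .....
  .....
  .....
  .....
  .....
  .....

.....
.....
.....
.....
.....
.....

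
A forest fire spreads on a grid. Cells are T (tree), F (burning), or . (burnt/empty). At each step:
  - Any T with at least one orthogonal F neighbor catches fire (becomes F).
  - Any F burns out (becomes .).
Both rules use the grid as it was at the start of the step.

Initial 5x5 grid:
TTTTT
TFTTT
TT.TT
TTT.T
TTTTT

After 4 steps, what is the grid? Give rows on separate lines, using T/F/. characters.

Step 1: 4 trees catch fire, 1 burn out
  TFTTT
  F.FTT
  TF.TT
  TTT.T
  TTTTT
Step 2: 5 trees catch fire, 4 burn out
  F.FTT
  ...FT
  F..TT
  TFT.T
  TTTTT
Step 3: 6 trees catch fire, 5 burn out
  ...FT
  ....F
  ...FT
  F.F.T
  TFTTT
Step 4: 4 trees catch fire, 6 burn out
  ....F
  .....
  ....F
  ....T
  F.FTT

....F
.....
....F
....T
F.FTT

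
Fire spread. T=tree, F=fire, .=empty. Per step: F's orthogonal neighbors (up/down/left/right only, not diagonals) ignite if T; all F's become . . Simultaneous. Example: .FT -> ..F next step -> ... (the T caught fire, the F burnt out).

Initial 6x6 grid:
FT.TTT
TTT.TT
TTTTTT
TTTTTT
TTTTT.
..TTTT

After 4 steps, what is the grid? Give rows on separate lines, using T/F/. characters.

Step 1: 2 trees catch fire, 1 burn out
  .F.TTT
  FTT.TT
  TTTTTT
  TTTTTT
  TTTTT.
  ..TTTT
Step 2: 2 trees catch fire, 2 burn out
  ...TTT
  .FT.TT
  FTTTTT
  TTTTTT
  TTTTT.
  ..TTTT
Step 3: 3 trees catch fire, 2 burn out
  ...TTT
  ..F.TT
  .FTTTT
  FTTTTT
  TTTTT.
  ..TTTT
Step 4: 3 trees catch fire, 3 burn out
  ...TTT
  ....TT
  ..FTTT
  .FTTTT
  FTTTT.
  ..TTTT

...TTT
....TT
..FTTT
.FTTTT
FTTTT.
..TTTT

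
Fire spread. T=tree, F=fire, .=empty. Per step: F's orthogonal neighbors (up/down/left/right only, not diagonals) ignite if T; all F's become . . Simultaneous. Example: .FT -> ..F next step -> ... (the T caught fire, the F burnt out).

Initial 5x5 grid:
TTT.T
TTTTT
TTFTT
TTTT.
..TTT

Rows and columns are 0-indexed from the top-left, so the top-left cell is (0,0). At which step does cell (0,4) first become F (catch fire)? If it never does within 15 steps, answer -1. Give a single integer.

Step 1: cell (0,4)='T' (+4 fires, +1 burnt)
Step 2: cell (0,4)='T' (+8 fires, +4 burnt)
Step 3: cell (0,4)='T' (+5 fires, +8 burnt)
Step 4: cell (0,4)='F' (+3 fires, +5 burnt)
  -> target ignites at step 4
Step 5: cell (0,4)='.' (+0 fires, +3 burnt)
  fire out at step 5

4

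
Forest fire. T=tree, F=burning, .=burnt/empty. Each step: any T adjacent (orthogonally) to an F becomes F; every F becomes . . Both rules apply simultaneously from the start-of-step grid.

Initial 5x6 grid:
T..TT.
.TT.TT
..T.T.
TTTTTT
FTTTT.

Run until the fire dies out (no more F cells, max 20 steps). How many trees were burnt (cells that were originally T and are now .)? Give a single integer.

Step 1: +2 fires, +1 burnt (F count now 2)
Step 2: +2 fires, +2 burnt (F count now 2)
Step 3: +2 fires, +2 burnt (F count now 2)
Step 4: +3 fires, +2 burnt (F count now 3)
Step 5: +2 fires, +3 burnt (F count now 2)
Step 6: +3 fires, +2 burnt (F count now 3)
Step 7: +1 fires, +3 burnt (F count now 1)
Step 8: +2 fires, +1 burnt (F count now 2)
Step 9: +1 fires, +2 burnt (F count now 1)
Step 10: +0 fires, +1 burnt (F count now 0)
Fire out after step 10
Initially T: 19, now '.': 29
Total burnt (originally-T cells now '.'): 18

Answer: 18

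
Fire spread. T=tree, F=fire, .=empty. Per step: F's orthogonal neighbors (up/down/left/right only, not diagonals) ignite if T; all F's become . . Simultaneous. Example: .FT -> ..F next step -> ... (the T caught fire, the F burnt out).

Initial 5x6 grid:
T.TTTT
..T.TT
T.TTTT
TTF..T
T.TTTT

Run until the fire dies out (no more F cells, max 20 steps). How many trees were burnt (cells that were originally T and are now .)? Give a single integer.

Step 1: +3 fires, +1 burnt (F count now 3)
Step 2: +4 fires, +3 burnt (F count now 4)
Step 3: +5 fires, +4 burnt (F count now 5)
Step 4: +4 fires, +5 burnt (F count now 4)
Step 5: +3 fires, +4 burnt (F count now 3)
Step 6: +1 fires, +3 burnt (F count now 1)
Step 7: +0 fires, +1 burnt (F count now 0)
Fire out after step 7
Initially T: 21, now '.': 29
Total burnt (originally-T cells now '.'): 20

Answer: 20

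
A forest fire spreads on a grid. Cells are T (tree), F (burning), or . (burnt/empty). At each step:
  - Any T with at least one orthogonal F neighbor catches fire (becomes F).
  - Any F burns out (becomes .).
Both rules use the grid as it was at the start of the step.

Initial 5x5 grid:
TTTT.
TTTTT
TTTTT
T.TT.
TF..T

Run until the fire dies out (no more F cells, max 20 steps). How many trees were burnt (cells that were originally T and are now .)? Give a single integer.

Answer: 18

Derivation:
Step 1: +1 fires, +1 burnt (F count now 1)
Step 2: +1 fires, +1 burnt (F count now 1)
Step 3: +1 fires, +1 burnt (F count now 1)
Step 4: +2 fires, +1 burnt (F count now 2)
Step 5: +3 fires, +2 burnt (F count now 3)
Step 6: +4 fires, +3 burnt (F count now 4)
Step 7: +4 fires, +4 burnt (F count now 4)
Step 8: +2 fires, +4 burnt (F count now 2)
Step 9: +0 fires, +2 burnt (F count now 0)
Fire out after step 9
Initially T: 19, now '.': 24
Total burnt (originally-T cells now '.'): 18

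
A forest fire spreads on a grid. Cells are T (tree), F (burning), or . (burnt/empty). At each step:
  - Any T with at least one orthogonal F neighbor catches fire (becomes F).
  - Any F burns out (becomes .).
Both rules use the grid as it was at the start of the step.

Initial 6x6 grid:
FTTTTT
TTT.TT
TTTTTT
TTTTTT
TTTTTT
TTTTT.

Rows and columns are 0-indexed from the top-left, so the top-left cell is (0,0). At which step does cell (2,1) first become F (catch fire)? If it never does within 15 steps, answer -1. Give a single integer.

Step 1: cell (2,1)='T' (+2 fires, +1 burnt)
Step 2: cell (2,1)='T' (+3 fires, +2 burnt)
Step 3: cell (2,1)='F' (+4 fires, +3 burnt)
  -> target ignites at step 3
Step 4: cell (2,1)='.' (+4 fires, +4 burnt)
Step 5: cell (2,1)='.' (+6 fires, +4 burnt)
Step 6: cell (2,1)='.' (+5 fires, +6 burnt)
Step 7: cell (2,1)='.' (+4 fires, +5 burnt)
Step 8: cell (2,1)='.' (+3 fires, +4 burnt)
Step 9: cell (2,1)='.' (+2 fires, +3 burnt)
Step 10: cell (2,1)='.' (+0 fires, +2 burnt)
  fire out at step 10

3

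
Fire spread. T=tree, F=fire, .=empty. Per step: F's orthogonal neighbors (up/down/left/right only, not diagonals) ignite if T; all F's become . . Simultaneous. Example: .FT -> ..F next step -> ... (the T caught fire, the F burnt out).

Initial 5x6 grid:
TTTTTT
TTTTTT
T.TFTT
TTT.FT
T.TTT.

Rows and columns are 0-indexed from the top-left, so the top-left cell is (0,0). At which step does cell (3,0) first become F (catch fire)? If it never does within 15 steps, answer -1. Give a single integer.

Step 1: cell (3,0)='T' (+5 fires, +2 burnt)
Step 2: cell (3,0)='T' (+6 fires, +5 burnt)
Step 3: cell (3,0)='T' (+6 fires, +6 burnt)
Step 4: cell (3,0)='F' (+4 fires, +6 burnt)
  -> target ignites at step 4
Step 5: cell (3,0)='.' (+3 fires, +4 burnt)
Step 6: cell (3,0)='.' (+0 fires, +3 burnt)
  fire out at step 6

4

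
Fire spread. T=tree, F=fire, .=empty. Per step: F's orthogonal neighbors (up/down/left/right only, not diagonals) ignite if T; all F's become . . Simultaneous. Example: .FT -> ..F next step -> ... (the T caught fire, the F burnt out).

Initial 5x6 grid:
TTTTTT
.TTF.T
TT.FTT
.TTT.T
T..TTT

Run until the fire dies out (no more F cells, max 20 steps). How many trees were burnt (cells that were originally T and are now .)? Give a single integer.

Step 1: +4 fires, +2 burnt (F count now 4)
Step 2: +6 fires, +4 burnt (F count now 6)
Step 3: +7 fires, +6 burnt (F count now 7)
Step 4: +3 fires, +7 burnt (F count now 3)
Step 5: +0 fires, +3 burnt (F count now 0)
Fire out after step 5
Initially T: 21, now '.': 29
Total burnt (originally-T cells now '.'): 20

Answer: 20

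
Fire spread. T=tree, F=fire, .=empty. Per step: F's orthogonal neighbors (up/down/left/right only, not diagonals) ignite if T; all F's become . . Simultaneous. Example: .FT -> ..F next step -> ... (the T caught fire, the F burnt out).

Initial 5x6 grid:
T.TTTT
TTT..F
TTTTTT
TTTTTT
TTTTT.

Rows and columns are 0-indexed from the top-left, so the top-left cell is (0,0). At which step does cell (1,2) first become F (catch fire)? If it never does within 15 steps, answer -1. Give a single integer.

Step 1: cell (1,2)='T' (+2 fires, +1 burnt)
Step 2: cell (1,2)='T' (+3 fires, +2 burnt)
Step 3: cell (1,2)='T' (+3 fires, +3 burnt)
Step 4: cell (1,2)='T' (+4 fires, +3 burnt)
Step 5: cell (1,2)='F' (+4 fires, +4 burnt)
  -> target ignites at step 5
Step 6: cell (1,2)='.' (+4 fires, +4 burnt)
Step 7: cell (1,2)='.' (+3 fires, +4 burnt)
Step 8: cell (1,2)='.' (+2 fires, +3 burnt)
Step 9: cell (1,2)='.' (+0 fires, +2 burnt)
  fire out at step 9

5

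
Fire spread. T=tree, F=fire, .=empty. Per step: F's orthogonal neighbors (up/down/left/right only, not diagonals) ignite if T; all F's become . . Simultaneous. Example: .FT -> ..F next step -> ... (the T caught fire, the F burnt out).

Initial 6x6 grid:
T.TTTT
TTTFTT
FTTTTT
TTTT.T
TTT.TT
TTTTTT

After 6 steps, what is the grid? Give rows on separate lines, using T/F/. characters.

Step 1: 7 trees catch fire, 2 burn out
  T.TFTT
  FTF.FT
  .FTFTT
  FTTT.T
  TTT.TT
  TTTTTT
Step 2: 10 trees catch fire, 7 burn out
  F.F.FT
  .F...F
  ..F.FT
  .FTF.T
  FTT.TT
  TTTTTT
Step 3: 5 trees catch fire, 10 burn out
  .....F
  ......
  .....F
  ..F..T
  .FT.TT
  FTTTTT
Step 4: 3 trees catch fire, 5 burn out
  ......
  ......
  ......
  .....F
  ..F.TT
  .FTTTT
Step 5: 2 trees catch fire, 3 burn out
  ......
  ......
  ......
  ......
  ....TF
  ..FTTT
Step 6: 3 trees catch fire, 2 burn out
  ......
  ......
  ......
  ......
  ....F.
  ...FTF

......
......
......
......
....F.
...FTF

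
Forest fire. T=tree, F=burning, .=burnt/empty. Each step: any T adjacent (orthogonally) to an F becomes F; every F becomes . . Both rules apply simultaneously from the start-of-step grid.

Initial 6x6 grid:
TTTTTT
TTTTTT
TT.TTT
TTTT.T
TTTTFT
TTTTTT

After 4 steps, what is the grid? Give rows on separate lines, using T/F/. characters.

Step 1: 3 trees catch fire, 1 burn out
  TTTTTT
  TTTTTT
  TT.TTT
  TTTT.T
  TTTF.F
  TTTTFT
Step 2: 5 trees catch fire, 3 burn out
  TTTTTT
  TTTTTT
  TT.TTT
  TTTF.F
  TTF...
  TTTF.F
Step 3: 5 trees catch fire, 5 burn out
  TTTTTT
  TTTTTT
  TT.FTF
  TTF...
  TF....
  TTF...
Step 4: 6 trees catch fire, 5 burn out
  TTTTTT
  TTTFTF
  TT..F.
  TF....
  F.....
  TF....

TTTTTT
TTTFTF
TT..F.
TF....
F.....
TF....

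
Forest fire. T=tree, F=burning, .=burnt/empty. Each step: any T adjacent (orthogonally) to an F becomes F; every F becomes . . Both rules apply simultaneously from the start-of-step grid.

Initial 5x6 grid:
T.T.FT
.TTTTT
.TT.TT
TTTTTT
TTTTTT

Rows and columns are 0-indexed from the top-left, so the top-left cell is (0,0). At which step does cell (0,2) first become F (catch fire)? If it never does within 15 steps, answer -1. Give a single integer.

Step 1: cell (0,2)='T' (+2 fires, +1 burnt)
Step 2: cell (0,2)='T' (+3 fires, +2 burnt)
Step 3: cell (0,2)='T' (+3 fires, +3 burnt)
Step 4: cell (0,2)='F' (+6 fires, +3 burnt)
  -> target ignites at step 4
Step 5: cell (0,2)='.' (+4 fires, +6 burnt)
Step 6: cell (0,2)='.' (+2 fires, +4 burnt)
Step 7: cell (0,2)='.' (+2 fires, +2 burnt)
Step 8: cell (0,2)='.' (+1 fires, +2 burnt)
Step 9: cell (0,2)='.' (+0 fires, +1 burnt)
  fire out at step 9

4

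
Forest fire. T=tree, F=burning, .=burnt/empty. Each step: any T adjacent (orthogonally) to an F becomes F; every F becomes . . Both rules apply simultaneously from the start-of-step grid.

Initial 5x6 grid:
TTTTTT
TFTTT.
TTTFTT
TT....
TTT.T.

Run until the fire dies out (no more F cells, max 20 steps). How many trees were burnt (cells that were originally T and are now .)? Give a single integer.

Step 1: +7 fires, +2 burnt (F count now 7)
Step 2: +7 fires, +7 burnt (F count now 7)
Step 3: +3 fires, +7 burnt (F count now 3)
Step 4: +3 fires, +3 burnt (F count now 3)
Step 5: +0 fires, +3 burnt (F count now 0)
Fire out after step 5
Initially T: 21, now '.': 29
Total burnt (originally-T cells now '.'): 20

Answer: 20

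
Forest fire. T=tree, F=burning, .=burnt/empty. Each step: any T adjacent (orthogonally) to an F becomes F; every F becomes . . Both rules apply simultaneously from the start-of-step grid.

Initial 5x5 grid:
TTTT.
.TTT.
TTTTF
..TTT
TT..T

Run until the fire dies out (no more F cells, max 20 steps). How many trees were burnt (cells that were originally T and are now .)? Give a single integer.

Answer: 15

Derivation:
Step 1: +2 fires, +1 burnt (F count now 2)
Step 2: +4 fires, +2 burnt (F count now 4)
Step 3: +4 fires, +4 burnt (F count now 4)
Step 4: +3 fires, +4 burnt (F count now 3)
Step 5: +1 fires, +3 burnt (F count now 1)
Step 6: +1 fires, +1 burnt (F count now 1)
Step 7: +0 fires, +1 burnt (F count now 0)
Fire out after step 7
Initially T: 17, now '.': 23
Total burnt (originally-T cells now '.'): 15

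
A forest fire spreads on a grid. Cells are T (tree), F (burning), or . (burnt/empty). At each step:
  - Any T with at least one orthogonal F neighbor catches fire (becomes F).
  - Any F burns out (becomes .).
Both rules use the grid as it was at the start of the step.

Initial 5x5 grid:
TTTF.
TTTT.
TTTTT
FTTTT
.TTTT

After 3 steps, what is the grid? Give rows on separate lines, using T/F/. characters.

Step 1: 4 trees catch fire, 2 burn out
  TTF..
  TTTF.
  FTTTT
  .FTTT
  .TTTT
Step 2: 7 trees catch fire, 4 burn out
  TF...
  FTF..
  .FTFT
  ..FTT
  .FTTT
Step 3: 6 trees catch fire, 7 burn out
  F....
  .F...
  ..F.F
  ...FT
  ..FTT

F....
.F...
..F.F
...FT
..FTT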